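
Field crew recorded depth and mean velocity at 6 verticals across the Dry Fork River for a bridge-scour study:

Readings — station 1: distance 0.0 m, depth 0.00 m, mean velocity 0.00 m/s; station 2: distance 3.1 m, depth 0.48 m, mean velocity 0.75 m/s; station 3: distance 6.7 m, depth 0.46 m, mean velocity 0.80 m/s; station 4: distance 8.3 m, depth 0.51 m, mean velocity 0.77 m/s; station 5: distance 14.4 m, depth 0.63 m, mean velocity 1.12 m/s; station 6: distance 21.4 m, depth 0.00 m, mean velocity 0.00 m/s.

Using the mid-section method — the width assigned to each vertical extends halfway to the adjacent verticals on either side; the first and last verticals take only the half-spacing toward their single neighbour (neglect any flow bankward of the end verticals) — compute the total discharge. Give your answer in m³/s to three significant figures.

w_2 = (6.7 − 0.0)/2 = 3.35 m; q_2 = 0.75 × 0.48 × 3.35 = 1.206 m³/s
w_3 = (8.3 − 3.1)/2 = 2.6 m; q_3 = 0.80 × 0.46 × 2.6 = 0.9568 m³/s
w_4 = (14.4 − 6.7)/2 = 3.85 m; q_4 = 0.77 × 0.51 × 3.85 = 1.512 m³/s
w_5 = (21.4 − 8.3)/2 = 6.55 m; q_5 = 1.12 × 0.63 × 6.55 = 4.622 m³/s
Stations 1, 6 contribute zero (depth or velocity is 0).
Q = Σ qᵢ = 8.296 m³/s

8.30 m³/s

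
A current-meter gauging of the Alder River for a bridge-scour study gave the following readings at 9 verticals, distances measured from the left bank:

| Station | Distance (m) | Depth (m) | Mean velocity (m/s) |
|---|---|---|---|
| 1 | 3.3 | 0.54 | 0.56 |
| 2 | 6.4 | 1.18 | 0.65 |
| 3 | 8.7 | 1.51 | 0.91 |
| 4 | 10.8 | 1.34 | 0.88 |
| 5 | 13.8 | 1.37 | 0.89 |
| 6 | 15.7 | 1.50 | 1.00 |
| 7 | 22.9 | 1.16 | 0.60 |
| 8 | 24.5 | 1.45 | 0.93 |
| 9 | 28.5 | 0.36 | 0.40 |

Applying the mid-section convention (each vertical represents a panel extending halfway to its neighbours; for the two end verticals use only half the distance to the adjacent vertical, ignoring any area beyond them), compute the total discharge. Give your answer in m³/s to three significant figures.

25.5 m³/s

w_1 = (6.4 − 3.3)/2 = 1.55 m; q_1 = 0.56 × 0.54 × 1.55 = 0.4687 m³/s
w_2 = (8.7 − 3.3)/2 = 2.7 m; q_2 = 0.65 × 1.18 × 2.7 = 2.071 m³/s
w_3 = (10.8 − 6.4)/2 = 2.2 m; q_3 = 0.91 × 1.51 × 2.2 = 3.023 m³/s
w_4 = (13.8 − 8.7)/2 = 2.55 m; q_4 = 0.88 × 1.34 × 2.55 = 3.007 m³/s
w_5 = (15.7 − 10.8)/2 = 2.45 m; q_5 = 0.89 × 1.37 × 2.45 = 2.987 m³/s
w_6 = (22.9 − 13.8)/2 = 4.55 m; q_6 = 1.00 × 1.50 × 4.55 = 6.825 m³/s
w_7 = (24.5 − 15.7)/2 = 4.4 m; q_7 = 0.60 × 1.16 × 4.4 = 3.062 m³/s
w_8 = (28.5 − 22.9)/2 = 2.8 m; q_8 = 0.93 × 1.45 × 2.8 = 3.776 m³/s
w_9 = (28.5 − 24.5)/2 = 2 m; q_9 = 0.40 × 0.36 × 2 = 0.2880 m³/s
Q = Σ qᵢ = 25.51 m³/s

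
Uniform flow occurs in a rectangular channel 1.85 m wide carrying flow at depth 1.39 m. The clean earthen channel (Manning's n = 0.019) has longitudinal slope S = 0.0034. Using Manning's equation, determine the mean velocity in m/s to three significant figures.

2.07 m/s

A = b·y = 1.85 × 1.39 = 2.572 m²
P = b + 2y = 1.85 + 2×1.39 = 4.630 m
R = A/P = 2.572/4.630 = 0.5554 m
Q = (1/n)·A·R^(2/3)·S^(1/2) = (1/0.019) × 2.572 × 0.5554^(2/3) × 0.0034^(1/2) = 5.332 m³/s
V = Q/A = 5.332/2.572 = 2.074 m/s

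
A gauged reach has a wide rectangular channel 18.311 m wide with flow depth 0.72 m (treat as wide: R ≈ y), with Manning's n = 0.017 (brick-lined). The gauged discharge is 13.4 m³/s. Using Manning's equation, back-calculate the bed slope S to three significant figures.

0.000463

A = b·y = 18.311 × 0.72 = 13.18 m²
Wide channel: R ≈ y = 0.72 m
S = (Q·n / (1·A·R^(2/3)))² = (13.4×0.017 / (1×13.18×0.8033))² = 0.0004626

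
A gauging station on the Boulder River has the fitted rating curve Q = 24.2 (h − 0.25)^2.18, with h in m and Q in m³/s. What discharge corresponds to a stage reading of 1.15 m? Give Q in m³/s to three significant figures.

19.2 m³/s

Q = 24.2 × (1.15 − 0.25)^2.18 = 24.2 × 0.9^2.18 = 19.23 m³/s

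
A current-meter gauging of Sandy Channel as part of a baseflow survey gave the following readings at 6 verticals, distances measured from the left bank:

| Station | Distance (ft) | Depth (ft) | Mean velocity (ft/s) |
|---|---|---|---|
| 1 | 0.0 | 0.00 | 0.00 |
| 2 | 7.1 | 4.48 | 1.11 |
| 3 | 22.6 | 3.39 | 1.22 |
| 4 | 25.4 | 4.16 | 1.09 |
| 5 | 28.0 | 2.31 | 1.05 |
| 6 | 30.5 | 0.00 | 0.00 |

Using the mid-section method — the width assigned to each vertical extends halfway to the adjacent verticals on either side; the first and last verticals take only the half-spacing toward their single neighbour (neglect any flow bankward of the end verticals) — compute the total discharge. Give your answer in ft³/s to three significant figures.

w_2 = (22.6 − 0.0)/2 = 11.3 ft; q_2 = 1.11 × 4.48 × 11.3 = 56.19 ft³/s
w_3 = (25.4 − 7.1)/2 = 9.15 ft; q_3 = 1.22 × 3.39 × 9.15 = 37.84 ft³/s
w_4 = (28.0 − 22.6)/2 = 2.7 ft; q_4 = 1.09 × 4.16 × 2.7 = 12.24 ft³/s
w_5 = (30.5 − 25.4)/2 = 2.55 ft; q_5 = 1.05 × 2.31 × 2.55 = 6.185 ft³/s
Stations 1, 6 contribute zero (depth or velocity is 0).
Q = Σ qᵢ = 112.5 ft³/s

112 ft³/s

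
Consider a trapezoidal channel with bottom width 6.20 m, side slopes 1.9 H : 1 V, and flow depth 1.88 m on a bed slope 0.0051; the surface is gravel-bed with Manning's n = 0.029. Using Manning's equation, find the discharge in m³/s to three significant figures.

53.5 m³/s

A = (b + z·y)·y = (6.20 + 1.9×1.88)×1.88 = 18.37 m²
P = b + 2y√(1+z²) = 6.20 + 2×1.88×√(1+1.9²) = 14.27 m
R = A/P = 18.37/14.27 = 1.287 m
Q = (1/n)·A·R^(2/3)·S^(1/2) = (1/0.029) × 18.37 × 1.287^(2/3) × 0.0051^(1/2) = 53.53 m³/s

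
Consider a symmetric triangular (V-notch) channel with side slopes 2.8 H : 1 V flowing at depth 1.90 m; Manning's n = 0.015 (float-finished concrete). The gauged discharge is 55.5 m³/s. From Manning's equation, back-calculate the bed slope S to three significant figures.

A = z·y² = 2.8×1.90² = 10.11 m²
P = 2y√(1+z²) = 2×1.90×√(1+2.8²) = 11.30 m
R = A/P = 10.11/11.30 = 0.8947 m
S = (Q·n / (1·A·R^(2/3)))² = (55.5×0.015 / (1×10.11×0.9285))² = 0.007869

0.00787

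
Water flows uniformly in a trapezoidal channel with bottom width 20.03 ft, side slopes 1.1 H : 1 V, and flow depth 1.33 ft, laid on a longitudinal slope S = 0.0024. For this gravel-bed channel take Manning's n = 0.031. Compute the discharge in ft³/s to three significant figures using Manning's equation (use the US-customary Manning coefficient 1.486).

A = (b + z·y)·y = (20.03 + 1.1×1.33)×1.33 = 28.59 ft²
P = b + 2y√(1+z²) = 20.03 + 2×1.33×√(1+1.1²) = 23.98 ft
R = A/P = 28.59/23.98 = 1.192 ft
Q = (1.486/n)·A·R^(2/3)·S^(1/2) = (1.486/0.031) × 28.59 × 1.192^(2/3) × 0.0024^(1/2) = 75.46 ft³/s

75.5 ft³/s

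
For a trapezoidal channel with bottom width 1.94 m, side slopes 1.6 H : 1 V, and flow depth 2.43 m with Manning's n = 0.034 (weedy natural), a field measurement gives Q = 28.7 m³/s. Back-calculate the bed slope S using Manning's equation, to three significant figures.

0.00343

A = (b + z·y)·y = (1.94 + 1.6×2.43)×2.43 = 14.16 m²
P = b + 2y√(1+z²) = 1.94 + 2×2.43×√(1+1.6²) = 11.11 m
R = A/P = 14.16/11.11 = 1.275 m
S = (Q·n / (1·A·R^(2/3)))² = (28.7×0.034 / (1×14.16×1.176))² = 0.003435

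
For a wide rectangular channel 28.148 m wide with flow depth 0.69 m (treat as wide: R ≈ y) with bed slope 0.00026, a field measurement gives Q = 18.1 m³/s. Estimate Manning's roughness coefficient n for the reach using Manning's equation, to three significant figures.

A = b·y = 28.148 × 0.69 = 19.42 m²
Wide channel: R ≈ y = 0.69 m
n = (1/Q)·A·R^(2/3)·S^(1/2) = (1/18.1) × 19.42 × 0.7808 × 0.01612 = 0.01351

0.0135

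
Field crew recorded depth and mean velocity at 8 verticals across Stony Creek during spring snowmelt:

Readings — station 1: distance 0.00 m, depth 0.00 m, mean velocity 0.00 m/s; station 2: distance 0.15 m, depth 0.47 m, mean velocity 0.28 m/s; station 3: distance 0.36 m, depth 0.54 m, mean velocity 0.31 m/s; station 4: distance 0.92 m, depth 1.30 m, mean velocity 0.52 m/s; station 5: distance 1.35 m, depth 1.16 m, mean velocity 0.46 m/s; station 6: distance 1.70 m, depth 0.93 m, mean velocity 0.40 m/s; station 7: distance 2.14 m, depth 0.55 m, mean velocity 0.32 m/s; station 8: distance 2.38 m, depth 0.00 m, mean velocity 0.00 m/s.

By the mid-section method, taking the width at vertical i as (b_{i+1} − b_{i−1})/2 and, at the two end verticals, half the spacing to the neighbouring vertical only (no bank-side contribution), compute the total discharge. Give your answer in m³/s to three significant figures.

0.838 m³/s

w_2 = (0.36 − 0.00)/2 = 0.18 m; q_2 = 0.28 × 0.47 × 0.18 = 0.02369 m³/s
w_3 = (0.92 − 0.15)/2 = 0.385 m; q_3 = 0.31 × 0.54 × 0.385 = 0.06445 m³/s
w_4 = (1.35 − 0.36)/2 = 0.495 m; q_4 = 0.52 × 1.30 × 0.495 = 0.3346 m³/s
w_5 = (1.70 − 0.92)/2 = 0.39 m; q_5 = 0.46 × 1.16 × 0.39 = 0.2081 m³/s
w_6 = (2.14 − 1.35)/2 = 0.395 m; q_6 = 0.40 × 0.93 × 0.395 = 0.1469 m³/s
w_7 = (2.38 − 1.70)/2 = 0.34 m; q_7 = 0.32 × 0.55 × 0.34 = 0.05984 m³/s
Stations 1, 8 contribute zero (depth or velocity is 0).
Q = Σ qᵢ = 0.8376 m³/s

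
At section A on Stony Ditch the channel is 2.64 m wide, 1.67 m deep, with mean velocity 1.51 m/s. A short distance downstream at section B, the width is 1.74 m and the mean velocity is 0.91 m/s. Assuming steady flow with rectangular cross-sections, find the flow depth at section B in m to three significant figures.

Q = A₁V₁ = (2.64×1.67) × 1.51 = 6.657 m³/s
d₂ = Q/(b₂ V₂) = 6.657/(1.74×0.91) = 4.204 m

4.20 m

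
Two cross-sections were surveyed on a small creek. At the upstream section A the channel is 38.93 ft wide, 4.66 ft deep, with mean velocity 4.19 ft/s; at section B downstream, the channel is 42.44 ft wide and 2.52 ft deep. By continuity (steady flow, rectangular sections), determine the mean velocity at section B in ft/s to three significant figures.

Q = A₁V₁ = (38.93×4.66) × 4.19 = 760.1 ft³/s
A₂ = 42.44 × 2.52 = 106.9 ft²
V₂ = Q/A₂ = 760.1/106.9 = 7.107 ft/s

7.11 ft/s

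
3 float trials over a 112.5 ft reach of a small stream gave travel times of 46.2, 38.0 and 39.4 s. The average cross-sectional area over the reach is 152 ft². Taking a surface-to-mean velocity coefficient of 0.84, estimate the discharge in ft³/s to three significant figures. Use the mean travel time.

349 ft³/s

t̄ = (46.2 + 38.0 + 39.4) / 3 = 41.2 s
v_surface = L / t̄ = 112.5 / 41.2 = 2.731 ft/s
v_mean = 0.84 × 2.731 = 2.294 ft/s
Q = A × v_mean = 152 × 2.294 = 348.6 ft³/s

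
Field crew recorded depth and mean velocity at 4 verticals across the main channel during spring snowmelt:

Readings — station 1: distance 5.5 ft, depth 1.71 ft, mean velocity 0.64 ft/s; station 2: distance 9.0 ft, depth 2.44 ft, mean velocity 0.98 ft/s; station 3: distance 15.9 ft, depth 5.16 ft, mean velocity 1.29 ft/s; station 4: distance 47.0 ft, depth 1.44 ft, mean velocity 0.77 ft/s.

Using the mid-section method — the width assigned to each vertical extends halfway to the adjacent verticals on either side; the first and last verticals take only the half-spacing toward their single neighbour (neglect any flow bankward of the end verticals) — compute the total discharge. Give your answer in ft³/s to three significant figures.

158 ft³/s

w_1 = (9.0 − 5.5)/2 = 1.75 ft; q_1 = 0.64 × 1.71 × 1.75 = 1.915 ft³/s
w_2 = (15.9 − 5.5)/2 = 5.2 ft; q_2 = 0.98 × 2.44 × 5.2 = 12.43 ft³/s
w_3 = (47.0 − 9.0)/2 = 19 ft; q_3 = 1.29 × 5.16 × 19 = 126.5 ft³/s
w_4 = (47.0 − 15.9)/2 = 15.55 ft; q_4 = 0.77 × 1.44 × 15.55 = 17.24 ft³/s
Q = Σ qᵢ = 158.1 ft³/s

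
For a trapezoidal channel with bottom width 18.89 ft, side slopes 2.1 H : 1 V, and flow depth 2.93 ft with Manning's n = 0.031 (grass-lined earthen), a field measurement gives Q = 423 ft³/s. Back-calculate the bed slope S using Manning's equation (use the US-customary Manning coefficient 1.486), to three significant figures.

A = (b + z·y)·y = (18.89 + 2.1×2.93)×2.93 = 73.38 ft²
P = b + 2y√(1+z²) = 18.89 + 2×2.93×√(1+2.1²) = 32.52 ft
R = A/P = 73.38/32.52 = 2.256 ft
S = (Q·n / (1.486·A·R^(2/3)))² = (423×0.031 / (1.486×73.38×1.720))² = 0.004887

0.00489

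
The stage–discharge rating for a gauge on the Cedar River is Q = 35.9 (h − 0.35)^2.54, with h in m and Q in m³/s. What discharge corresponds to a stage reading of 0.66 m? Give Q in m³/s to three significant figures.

1.83 m³/s

Q = 35.9 × (0.66 − 0.35)^2.54 = 35.9 × 0.31^2.54 = 1.833 m³/s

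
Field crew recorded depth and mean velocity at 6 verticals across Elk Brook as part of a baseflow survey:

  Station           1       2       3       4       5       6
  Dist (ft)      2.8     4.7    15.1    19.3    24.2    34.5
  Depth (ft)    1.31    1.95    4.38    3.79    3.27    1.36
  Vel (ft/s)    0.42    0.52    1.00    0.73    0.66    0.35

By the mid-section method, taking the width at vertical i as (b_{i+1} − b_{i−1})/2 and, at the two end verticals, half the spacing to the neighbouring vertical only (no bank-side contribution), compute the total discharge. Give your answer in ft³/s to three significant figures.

70.2 ft³/s

w_1 = (4.7 − 2.8)/2 = 0.95 ft; q_1 = 0.42 × 1.31 × 0.95 = 0.5227 ft³/s
w_2 = (15.1 − 2.8)/2 = 6.15 ft; q_2 = 0.52 × 1.95 × 6.15 = 6.236 ft³/s
w_3 = (19.3 − 4.7)/2 = 7.3 ft; q_3 = 1.00 × 4.38 × 7.3 = 31.97 ft³/s
w_4 = (24.2 − 15.1)/2 = 4.55 ft; q_4 = 0.73 × 3.79 × 4.55 = 12.59 ft³/s
w_5 = (34.5 − 19.3)/2 = 7.6 ft; q_5 = 0.66 × 3.27 × 7.6 = 16.40 ft³/s
w_6 = (34.5 − 24.2)/2 = 5.15 ft; q_6 = 0.35 × 1.36 × 5.15 = 2.451 ft³/s
Q = Σ qᵢ = 70.17 ft³/s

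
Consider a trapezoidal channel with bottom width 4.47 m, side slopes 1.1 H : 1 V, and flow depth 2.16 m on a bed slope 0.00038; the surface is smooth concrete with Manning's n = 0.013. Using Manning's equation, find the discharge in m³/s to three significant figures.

27.2 m³/s

A = (b + z·y)·y = (4.47 + 1.1×2.16)×2.16 = 14.79 m²
P = b + 2y√(1+z²) = 4.47 + 2×2.16×√(1+1.1²) = 10.89 m
R = A/P = 14.79/10.89 = 1.358 m
Q = (1/n)·A·R^(2/3)·S^(1/2) = (1/0.013) × 14.79 × 1.358^(2/3) × 0.00038^(1/2) = 27.19 m³/s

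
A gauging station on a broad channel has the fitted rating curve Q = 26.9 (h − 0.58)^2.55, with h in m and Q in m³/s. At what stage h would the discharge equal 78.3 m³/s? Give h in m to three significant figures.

h − h₀ = (Q/C)^(1/b) = (78.3/26.9)^(1/2.55) = 1.520 m
h = 0.58 + 1.520 = 2.100 m

2.10 m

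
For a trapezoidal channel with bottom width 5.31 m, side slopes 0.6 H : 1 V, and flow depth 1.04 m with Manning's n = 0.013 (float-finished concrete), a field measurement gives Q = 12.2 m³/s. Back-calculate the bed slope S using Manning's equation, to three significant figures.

A = (b + z·y)·y = (5.31 + 0.6×1.04)×1.04 = 6.171 m²
P = b + 2y√(1+z²) = 5.31 + 2×1.04×√(1+0.6²) = 7.736 m
R = A/P = 6.171/7.736 = 0.7978 m
S = (Q·n / (1·A·R^(2/3)))² = (12.2×0.013 / (1×6.171×0.8602))² = 0.0008926

0.000893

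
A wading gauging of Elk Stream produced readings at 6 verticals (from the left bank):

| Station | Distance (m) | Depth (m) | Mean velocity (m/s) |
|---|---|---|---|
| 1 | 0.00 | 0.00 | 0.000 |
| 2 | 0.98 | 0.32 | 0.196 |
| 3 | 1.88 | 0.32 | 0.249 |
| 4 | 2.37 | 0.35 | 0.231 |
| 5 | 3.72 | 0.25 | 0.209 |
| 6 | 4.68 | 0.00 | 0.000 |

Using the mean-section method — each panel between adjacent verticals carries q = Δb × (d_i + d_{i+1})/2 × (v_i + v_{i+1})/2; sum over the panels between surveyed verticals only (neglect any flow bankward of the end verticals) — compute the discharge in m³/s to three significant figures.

0.220 m³/s

Panel 1-2: Δb = 0.98 m, d̄ = (0.00+0.32)/2 = 0.16, v̄ = (0.000+0.196)/2 = 0.098 → q = 0.98×0.16×0.098 = 0.01537 m³/s
Panel 2-3: Δb = 0.9 m, d̄ = (0.32+0.32)/2 = 0.32, v̄ = (0.196+0.249)/2 = 0.2225 → q = 0.9×0.32×0.2225 = 0.06408 m³/s
Panel 3-4: Δb = 0.49 m, d̄ = (0.32+0.35)/2 = 0.335, v̄ = (0.249+0.231)/2 = 0.24 → q = 0.49×0.335×0.24 = 0.03940 m³/s
Panel 4-5: Δb = 1.35 m, d̄ = (0.35+0.25)/2 = 0.3, v̄ = (0.231+0.209)/2 = 0.22 → q = 1.35×0.3×0.22 = 0.08910 m³/s
Panel 5-6: Δb = 0.96 m, d̄ = (0.25+0.00)/2 = 0.125, v̄ = (0.209+0.000)/2 = 0.1045 → q = 0.96×0.125×0.1045 = 0.01254 m³/s
Q = Σ q = 0.2205 m³/s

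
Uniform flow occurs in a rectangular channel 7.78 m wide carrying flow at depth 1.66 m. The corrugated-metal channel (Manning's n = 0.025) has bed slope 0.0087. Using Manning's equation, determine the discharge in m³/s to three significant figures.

53.3 m³/s

A = b·y = 7.78 × 1.66 = 12.91 m²
P = b + 2y = 7.78 + 2×1.66 = 11.10 m
R = A/P = 12.91/11.10 = 1.163 m
Q = (1/n)·A·R^(2/3)·S^(1/2) = (1/0.025) × 12.91 × 1.163^(2/3) × 0.0087^(1/2) = 53.30 m³/s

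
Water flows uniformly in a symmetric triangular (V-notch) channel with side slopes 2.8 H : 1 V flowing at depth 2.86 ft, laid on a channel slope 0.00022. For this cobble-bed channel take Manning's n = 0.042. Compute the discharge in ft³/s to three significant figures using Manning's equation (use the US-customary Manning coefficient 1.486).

A = z·y² = 2.8×2.86² = 22.90 ft²
P = 2y√(1+z²) = 2×2.86×√(1+2.8²) = 17.01 ft
R = A/P = 22.90/17.01 = 1.347 ft
Q = (1.486/n)·A·R^(2/3)·S^(1/2) = (1.486/0.042) × 22.90 × 1.347^(2/3) × 0.00022^(1/2) = 14.66 ft³/s

14.7 ft³/s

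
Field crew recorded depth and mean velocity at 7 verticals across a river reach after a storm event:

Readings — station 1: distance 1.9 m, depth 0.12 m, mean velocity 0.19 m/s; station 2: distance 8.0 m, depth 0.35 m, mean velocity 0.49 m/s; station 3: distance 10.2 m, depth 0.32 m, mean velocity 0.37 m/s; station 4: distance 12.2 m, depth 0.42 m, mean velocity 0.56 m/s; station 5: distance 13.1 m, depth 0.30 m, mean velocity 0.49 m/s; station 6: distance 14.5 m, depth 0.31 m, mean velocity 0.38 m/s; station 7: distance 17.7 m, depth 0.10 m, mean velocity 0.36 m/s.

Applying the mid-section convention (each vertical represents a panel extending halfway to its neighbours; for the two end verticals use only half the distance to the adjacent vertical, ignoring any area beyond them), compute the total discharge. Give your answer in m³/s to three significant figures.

w_1 = (8.0 − 1.9)/2 = 3.05 m; q_1 = 0.19 × 0.12 × 3.05 = 0.06954 m³/s
w_2 = (10.2 − 1.9)/2 = 4.15 m; q_2 = 0.49 × 0.35 × 4.15 = 0.7117 m³/s
w_3 = (12.2 − 8.0)/2 = 2.1 m; q_3 = 0.37 × 0.32 × 2.1 = 0.2486 m³/s
w_4 = (13.1 − 10.2)/2 = 1.45 m; q_4 = 0.56 × 0.42 × 1.45 = 0.3410 m³/s
w_5 = (14.5 − 12.2)/2 = 1.15 m; q_5 = 0.49 × 0.30 × 1.15 = 0.1691 m³/s
w_6 = (17.7 − 13.1)/2 = 2.3 m; q_6 = 0.38 × 0.31 × 2.3 = 0.2709 m³/s
w_7 = (17.7 − 14.5)/2 = 1.6 m; q_7 = 0.36 × 0.10 × 1.6 = 0.05760 m³/s
Q = Σ qᵢ = 1.869 m³/s

1.87 m³/s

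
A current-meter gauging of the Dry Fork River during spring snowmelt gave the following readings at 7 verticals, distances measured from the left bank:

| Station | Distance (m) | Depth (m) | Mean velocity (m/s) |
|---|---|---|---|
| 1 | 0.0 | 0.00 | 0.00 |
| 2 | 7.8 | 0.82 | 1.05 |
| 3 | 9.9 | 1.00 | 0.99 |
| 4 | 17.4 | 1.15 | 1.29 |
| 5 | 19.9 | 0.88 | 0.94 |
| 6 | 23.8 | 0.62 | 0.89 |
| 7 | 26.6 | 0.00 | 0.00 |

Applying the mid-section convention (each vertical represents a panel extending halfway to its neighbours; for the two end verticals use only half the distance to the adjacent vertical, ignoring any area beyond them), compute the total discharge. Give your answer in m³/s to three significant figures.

w_2 = (9.9 − 0.0)/2 = 4.95 m; q_2 = 1.05 × 0.82 × 4.95 = 4.262 m³/s
w_3 = (17.4 − 7.8)/2 = 4.8 m; q_3 = 0.99 × 1.00 × 4.8 = 4.752 m³/s
w_4 = (19.9 − 9.9)/2 = 5 m; q_4 = 1.29 × 1.15 × 5 = 7.418 m³/s
w_5 = (23.8 − 17.4)/2 = 3.2 m; q_5 = 0.94 × 0.88 × 3.2 = 2.647 m³/s
w_6 = (26.6 − 19.9)/2 = 3.35 m; q_6 = 0.89 × 0.62 × 3.35 = 1.849 m³/s
Stations 1, 7 contribute zero (depth or velocity is 0).
Q = Σ qᵢ = 20.93 m³/s

20.9 m³/s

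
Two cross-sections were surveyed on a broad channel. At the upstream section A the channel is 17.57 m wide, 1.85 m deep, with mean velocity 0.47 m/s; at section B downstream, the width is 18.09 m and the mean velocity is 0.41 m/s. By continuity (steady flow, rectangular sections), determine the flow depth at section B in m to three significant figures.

2.06 m

Q = A₁V₁ = (17.57×1.85) × 0.47 = 15.28 m³/s
d₂ = Q/(b₂ V₂) = 15.28/(18.09×0.41) = 2.060 m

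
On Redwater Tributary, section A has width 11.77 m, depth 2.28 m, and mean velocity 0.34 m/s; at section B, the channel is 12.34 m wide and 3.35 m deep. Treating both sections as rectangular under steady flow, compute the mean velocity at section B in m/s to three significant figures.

0.221 m/s

Q = A₁V₁ = (11.77×2.28) × 0.34 = 9.124 m³/s
A₂ = 12.34 × 3.35 = 41.34 m²
V₂ = Q/A₂ = 9.124/41.34 = 0.2207 m/s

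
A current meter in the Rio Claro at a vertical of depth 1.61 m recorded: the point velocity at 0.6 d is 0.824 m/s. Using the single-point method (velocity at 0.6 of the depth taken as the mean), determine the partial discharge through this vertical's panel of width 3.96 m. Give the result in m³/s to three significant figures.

v̄ = v₀.₆ = 0.824 m/s
q = v̄ × d × w = 0.8240 × 1.61 × 3.96 = 5.253 m³/s

5.25 m³/s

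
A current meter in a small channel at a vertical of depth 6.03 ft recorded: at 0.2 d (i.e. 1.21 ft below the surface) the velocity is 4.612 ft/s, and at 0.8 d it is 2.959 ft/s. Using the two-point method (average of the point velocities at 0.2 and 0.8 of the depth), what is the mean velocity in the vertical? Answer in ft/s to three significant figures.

3.79 ft/s

v̄ = (4.612 + 2.959) / 2 = 3.786 ft/s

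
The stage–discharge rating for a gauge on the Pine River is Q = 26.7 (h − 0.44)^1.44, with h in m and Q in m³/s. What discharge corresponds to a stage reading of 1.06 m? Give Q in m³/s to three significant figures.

13.4 m³/s

Q = 26.7 × (1.06 − 0.44)^1.44 = 26.7 × 0.62^1.44 = 13.41 m³/s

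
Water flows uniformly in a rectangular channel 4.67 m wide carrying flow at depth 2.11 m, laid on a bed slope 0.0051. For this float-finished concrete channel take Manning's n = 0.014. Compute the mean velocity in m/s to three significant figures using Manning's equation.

5.46 m/s

A = b·y = 4.67 × 2.11 = 9.854 m²
P = b + 2y = 4.67 + 2×2.11 = 8.890 m
R = A/P = 9.854/8.890 = 1.108 m
Q = (1/n)·A·R^(2/3)·S^(1/2) = (1/0.014) × 9.854 × 1.108^(2/3) × 0.0051^(1/2) = 53.83 m³/s
V = Q/A = 53.83/9.854 = 5.463 m/s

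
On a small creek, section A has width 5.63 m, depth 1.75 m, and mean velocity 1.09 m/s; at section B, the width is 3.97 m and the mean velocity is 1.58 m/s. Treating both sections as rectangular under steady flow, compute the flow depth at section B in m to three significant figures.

1.71 m

Q = A₁V₁ = (5.63×1.75) × 1.09 = 10.74 m³/s
d₂ = Q/(b₂ V₂) = 10.74/(3.97×1.58) = 1.712 m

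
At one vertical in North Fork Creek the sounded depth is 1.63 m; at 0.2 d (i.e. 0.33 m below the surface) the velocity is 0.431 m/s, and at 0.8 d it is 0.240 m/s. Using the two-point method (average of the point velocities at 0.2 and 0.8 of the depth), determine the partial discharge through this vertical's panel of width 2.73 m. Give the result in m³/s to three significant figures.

v̄ = (0.431 + 0.240) / 2 = 0.3355 m/s
q = v̄ × d × w = 0.3355 × 1.63 × 2.73 = 1.493 m³/s

1.49 m³/s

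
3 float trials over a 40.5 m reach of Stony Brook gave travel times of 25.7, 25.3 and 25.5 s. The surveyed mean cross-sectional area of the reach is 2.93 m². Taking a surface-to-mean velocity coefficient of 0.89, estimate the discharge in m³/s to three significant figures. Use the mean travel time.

4.14 m³/s

t̄ = (25.7 + 25.3 + 25.5) / 3 = 25.5 s
v_surface = L / t̄ = 40.5 / 25.5 = 1.588 m/s
v_mean = 0.89 × 1.588 = 1.414 m/s
Q = A × v_mean = 2.93 × 1.414 = 4.142 m³/s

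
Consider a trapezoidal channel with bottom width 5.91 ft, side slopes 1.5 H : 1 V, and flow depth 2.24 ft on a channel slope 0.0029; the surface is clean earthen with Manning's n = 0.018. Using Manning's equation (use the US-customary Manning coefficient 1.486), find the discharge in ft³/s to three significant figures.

A = (b + z·y)·y = (5.91 + 1.5×2.24)×2.24 = 20.76 ft²
P = b + 2y√(1+z²) = 5.91 + 2×2.24×√(1+1.5²) = 13.99 ft
R = A/P = 20.76/13.99 = 1.485 ft
Q = (1.486/n)·A·R^(2/3)·S^(1/2) = (1.486/0.018) × 20.76 × 1.485^(2/3) × 0.0029^(1/2) = 120.1 ft³/s

120 ft³/s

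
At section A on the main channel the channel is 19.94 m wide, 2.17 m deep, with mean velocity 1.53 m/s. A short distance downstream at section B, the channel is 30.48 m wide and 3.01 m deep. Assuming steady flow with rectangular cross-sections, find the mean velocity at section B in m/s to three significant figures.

0.722 m/s

Q = A₁V₁ = (19.94×2.17) × 1.53 = 66.20 m³/s
A₂ = 30.48 × 3.01 = 91.74 m²
V₂ = Q/A₂ = 66.20/91.74 = 0.7216 m/s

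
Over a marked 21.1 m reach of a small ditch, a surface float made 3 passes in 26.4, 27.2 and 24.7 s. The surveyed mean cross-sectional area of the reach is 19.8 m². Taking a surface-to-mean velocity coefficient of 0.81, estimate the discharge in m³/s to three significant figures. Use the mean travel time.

t̄ = (26.4 + 27.2 + 24.7) / 3 = 26.1 s
v_surface = L / t̄ = 21.1 / 26.1 = 0.8084 m/s
v_mean = 0.81 × 0.8084 = 0.6548 m/s
Q = A × v_mean = 19.8 × 0.6548 = 12.97 m³/s

13.0 m³/s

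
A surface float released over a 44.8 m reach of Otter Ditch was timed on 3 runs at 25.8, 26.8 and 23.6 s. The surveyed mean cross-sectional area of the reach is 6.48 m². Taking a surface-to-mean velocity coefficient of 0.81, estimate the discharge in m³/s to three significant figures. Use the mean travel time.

t̄ = (25.8 + 26.8 + 23.6) / 3 = 25.4 s
v_surface = L / t̄ = 44.8 / 25.4 = 1.764 m/s
v_mean = 0.81 × 1.764 = 1.429 m/s
Q = A × v_mean = 6.48 × 1.429 = 9.258 m³/s

9.26 m³/s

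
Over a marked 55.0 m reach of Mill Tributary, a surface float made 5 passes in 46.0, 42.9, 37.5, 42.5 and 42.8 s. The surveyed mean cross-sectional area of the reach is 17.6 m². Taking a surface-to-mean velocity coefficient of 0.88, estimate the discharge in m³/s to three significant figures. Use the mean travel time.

t̄ = (46.0 + 42.9 + 37.5 + 42.5 + 42.8) / 5 = 42.34 s
v_surface = L / t̄ = 55.0 / 42.34 = 1.299 m/s
v_mean = 0.88 × 1.299 = 1.143 m/s
Q = A × v_mean = 17.6 × 1.143 = 20.12 m³/s

20.1 m³/s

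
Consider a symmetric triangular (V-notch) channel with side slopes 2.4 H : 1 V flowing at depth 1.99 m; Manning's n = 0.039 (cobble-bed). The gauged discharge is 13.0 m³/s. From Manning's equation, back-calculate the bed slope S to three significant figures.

A = z·y² = 2.4×1.99² = 9.504 m²
P = 2y√(1+z²) = 2×1.99×√(1+2.4²) = 10.35 m
R = A/P = 9.504/10.35 = 0.9185 m
S = (Q·n / (1·A·R^(2/3)))² = (13.0×0.039 / (1×9.504×0.9449))² = 0.003187

0.00319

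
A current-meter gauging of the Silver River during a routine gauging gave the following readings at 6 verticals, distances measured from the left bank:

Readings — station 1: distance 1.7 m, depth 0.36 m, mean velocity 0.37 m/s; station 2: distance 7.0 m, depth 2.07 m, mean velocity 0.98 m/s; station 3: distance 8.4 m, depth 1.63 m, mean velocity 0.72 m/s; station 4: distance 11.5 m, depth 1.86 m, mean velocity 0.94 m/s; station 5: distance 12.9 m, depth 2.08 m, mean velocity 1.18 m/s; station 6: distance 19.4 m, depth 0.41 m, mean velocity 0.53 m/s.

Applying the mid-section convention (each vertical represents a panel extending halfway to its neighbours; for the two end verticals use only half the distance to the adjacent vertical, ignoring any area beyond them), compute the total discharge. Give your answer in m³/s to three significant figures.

24.1 m³/s

w_1 = (7.0 − 1.7)/2 = 2.65 m; q_1 = 0.37 × 0.36 × 2.65 = 0.3530 m³/s
w_2 = (8.4 − 1.7)/2 = 3.35 m; q_2 = 0.98 × 2.07 × 3.35 = 6.796 m³/s
w_3 = (11.5 − 7.0)/2 = 2.25 m; q_3 = 0.72 × 1.63 × 2.25 = 2.641 m³/s
w_4 = (12.9 − 8.4)/2 = 2.25 m; q_4 = 0.94 × 1.86 × 2.25 = 3.934 m³/s
w_5 = (19.4 − 11.5)/2 = 3.95 m; q_5 = 1.18 × 2.08 × 3.95 = 9.695 m³/s
w_6 = (19.4 − 12.9)/2 = 3.25 m; q_6 = 0.53 × 0.41 × 3.25 = 0.7062 m³/s
Q = Σ qᵢ = 24.12 m³/s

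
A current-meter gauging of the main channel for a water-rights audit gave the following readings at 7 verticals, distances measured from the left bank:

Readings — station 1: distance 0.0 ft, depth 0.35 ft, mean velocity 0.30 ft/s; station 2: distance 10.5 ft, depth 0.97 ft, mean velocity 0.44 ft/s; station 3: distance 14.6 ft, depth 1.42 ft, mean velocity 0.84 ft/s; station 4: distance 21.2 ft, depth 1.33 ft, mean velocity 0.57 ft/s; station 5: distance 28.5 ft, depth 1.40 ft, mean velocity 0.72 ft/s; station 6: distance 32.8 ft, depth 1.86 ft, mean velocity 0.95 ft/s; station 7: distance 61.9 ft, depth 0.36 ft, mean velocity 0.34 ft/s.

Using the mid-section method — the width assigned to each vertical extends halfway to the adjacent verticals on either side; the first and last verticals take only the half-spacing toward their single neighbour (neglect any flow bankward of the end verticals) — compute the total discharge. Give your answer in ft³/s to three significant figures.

52.5 ft³/s

w_1 = (10.5 − 0.0)/2 = 5.25 ft; q_1 = 0.30 × 0.35 × 5.25 = 0.5513 ft³/s
w_2 = (14.6 − 0.0)/2 = 7.3 ft; q_2 = 0.44 × 0.97 × 7.3 = 3.116 ft³/s
w_3 = (21.2 − 10.5)/2 = 5.35 ft; q_3 = 0.84 × 1.42 × 5.35 = 6.381 ft³/s
w_4 = (28.5 − 14.6)/2 = 6.95 ft; q_4 = 0.57 × 1.33 × 6.95 = 5.269 ft³/s
w_5 = (32.8 − 21.2)/2 = 5.8 ft; q_5 = 0.72 × 1.40 × 5.8 = 5.846 ft³/s
w_6 = (61.9 − 28.5)/2 = 16.7 ft; q_6 = 0.95 × 1.86 × 16.7 = 29.51 ft³/s
w_7 = (61.9 − 32.8)/2 = 14.55 ft; q_7 = 0.34 × 0.36 × 14.55 = 1.781 ft³/s
Q = Σ qᵢ = 52.45 ft³/s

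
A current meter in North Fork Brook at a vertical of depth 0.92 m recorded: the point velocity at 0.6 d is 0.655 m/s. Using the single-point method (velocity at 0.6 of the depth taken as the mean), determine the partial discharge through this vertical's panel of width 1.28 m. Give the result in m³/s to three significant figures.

0.771 m³/s

v̄ = v₀.₆ = 0.655 m/s
q = v̄ × d × w = 0.6550 × 0.92 × 1.28 = 0.7713 m³/s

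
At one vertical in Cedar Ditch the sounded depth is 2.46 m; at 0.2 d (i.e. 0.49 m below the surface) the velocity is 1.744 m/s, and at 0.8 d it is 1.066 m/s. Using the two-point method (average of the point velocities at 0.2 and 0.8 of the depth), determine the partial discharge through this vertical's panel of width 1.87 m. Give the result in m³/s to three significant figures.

6.46 m³/s

v̄ = (1.744 + 1.066) / 2 = 1.405 m/s
q = v̄ × d × w = 1.405 × 2.46 × 1.87 = 6.463 m³/s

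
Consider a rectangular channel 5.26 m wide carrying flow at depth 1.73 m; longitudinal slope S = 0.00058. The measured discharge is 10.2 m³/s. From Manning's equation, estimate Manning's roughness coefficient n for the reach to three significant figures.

0.0221

A = b·y = 5.26 × 1.73 = 9.100 m²
P = b + 2y = 5.26 + 2×1.73 = 8.720 m
R = A/P = 9.100/8.720 = 1.044 m
n = (1/Q)·A·R^(2/3)·S^(1/2) = (1/10.2) × 9.100 × 1.029 × 0.02408 = 0.02210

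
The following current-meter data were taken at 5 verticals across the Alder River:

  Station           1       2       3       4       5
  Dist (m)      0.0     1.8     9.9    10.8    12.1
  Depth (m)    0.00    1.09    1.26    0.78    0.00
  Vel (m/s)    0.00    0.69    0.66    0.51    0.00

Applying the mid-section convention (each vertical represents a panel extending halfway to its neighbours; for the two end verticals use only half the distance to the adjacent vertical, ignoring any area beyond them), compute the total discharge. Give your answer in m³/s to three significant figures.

7.90 m³/s

w_2 = (9.9 − 0.0)/2 = 4.95 m; q_2 = 0.69 × 1.09 × 4.95 = 3.723 m³/s
w_3 = (10.8 − 1.8)/2 = 4.5 m; q_3 = 0.66 × 1.26 × 4.5 = 3.742 m³/s
w_4 = (12.1 − 9.9)/2 = 1.1 m; q_4 = 0.51 × 0.78 × 1.1 = 0.4376 m³/s
Stations 1, 5 contribute zero (depth or velocity is 0).
Q = Σ qᵢ = 7.903 m³/s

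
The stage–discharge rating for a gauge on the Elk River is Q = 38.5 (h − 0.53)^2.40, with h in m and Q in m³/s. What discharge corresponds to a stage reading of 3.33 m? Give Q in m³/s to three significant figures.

Q = 38.5 × (3.33 − 0.53)^2.40 = 38.5 × 2.8^2.40 = 455.7 m³/s

456 m³/s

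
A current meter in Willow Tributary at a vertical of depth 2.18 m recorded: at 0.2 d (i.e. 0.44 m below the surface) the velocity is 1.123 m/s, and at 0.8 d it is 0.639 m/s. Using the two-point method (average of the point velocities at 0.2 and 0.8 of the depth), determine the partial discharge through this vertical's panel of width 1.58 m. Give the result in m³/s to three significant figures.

v̄ = (1.123 + 0.639) / 2 = 0.8810 m/s
q = v̄ × d × w = 0.8810 × 2.18 × 1.58 = 3.035 m³/s

3.03 m³/s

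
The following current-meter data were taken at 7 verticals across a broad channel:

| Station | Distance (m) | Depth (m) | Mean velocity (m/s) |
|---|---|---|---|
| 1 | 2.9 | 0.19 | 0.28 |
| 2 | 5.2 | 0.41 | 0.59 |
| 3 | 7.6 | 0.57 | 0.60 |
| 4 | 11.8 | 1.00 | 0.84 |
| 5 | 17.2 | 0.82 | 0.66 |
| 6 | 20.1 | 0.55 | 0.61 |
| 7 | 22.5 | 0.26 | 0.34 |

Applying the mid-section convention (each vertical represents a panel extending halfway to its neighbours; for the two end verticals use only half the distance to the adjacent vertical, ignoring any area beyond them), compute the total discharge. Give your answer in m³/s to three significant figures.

9.03 m³/s

w_1 = (5.2 − 2.9)/2 = 1.15 m; q_1 = 0.28 × 0.19 × 1.15 = 0.06118 m³/s
w_2 = (7.6 − 2.9)/2 = 2.35 m; q_2 = 0.59 × 0.41 × 2.35 = 0.5685 m³/s
w_3 = (11.8 − 5.2)/2 = 3.3 m; q_3 = 0.60 × 0.57 × 3.3 = 1.129 m³/s
w_4 = (17.2 − 7.6)/2 = 4.8 m; q_4 = 0.84 × 1.00 × 4.8 = 4.032 m³/s
w_5 = (20.1 − 11.8)/2 = 4.15 m; q_5 = 0.66 × 0.82 × 4.15 = 2.246 m³/s
w_6 = (22.5 − 17.2)/2 = 2.65 m; q_6 = 0.61 × 0.55 × 2.65 = 0.8891 m³/s
w_7 = (22.5 − 20.1)/2 = 1.2 m; q_7 = 0.34 × 0.26 × 1.2 = 0.1061 m³/s
Q = Σ qᵢ = 9.031 m³/s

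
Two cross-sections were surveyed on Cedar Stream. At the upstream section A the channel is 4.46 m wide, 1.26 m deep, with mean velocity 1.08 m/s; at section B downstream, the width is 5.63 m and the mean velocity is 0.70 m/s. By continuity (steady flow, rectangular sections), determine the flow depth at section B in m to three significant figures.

Q = A₁V₁ = (4.46×1.26) × 1.08 = 6.069 m³/s
d₂ = Q/(b₂ V₂) = 6.069/(5.63×0.70) = 1.540 m

1.54 m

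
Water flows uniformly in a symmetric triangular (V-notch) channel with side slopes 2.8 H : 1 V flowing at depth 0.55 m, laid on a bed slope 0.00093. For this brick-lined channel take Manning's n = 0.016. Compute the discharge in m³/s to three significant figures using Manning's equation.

0.656 m³/s

A = z·y² = 2.8×0.55² = 0.8470 m²
P = 2y√(1+z²) = 2×0.55×√(1+2.8²) = 3.271 m
R = A/P = 0.8470/3.271 = 0.2590 m
Q = (1/n)·A·R^(2/3)·S^(1/2) = (1/0.016) × 0.8470 × 0.2590^(2/3) × 0.00093^(1/2) = 0.6559 m³/s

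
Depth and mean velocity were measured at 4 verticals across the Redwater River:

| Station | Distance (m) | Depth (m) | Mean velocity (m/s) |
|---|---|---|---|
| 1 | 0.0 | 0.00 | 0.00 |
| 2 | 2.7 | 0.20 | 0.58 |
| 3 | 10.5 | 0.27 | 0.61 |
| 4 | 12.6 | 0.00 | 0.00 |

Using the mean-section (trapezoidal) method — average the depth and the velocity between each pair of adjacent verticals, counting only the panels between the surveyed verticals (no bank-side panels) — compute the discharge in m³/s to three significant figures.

Panel 1-2: Δb = 2.7 m, d̄ = (0.00+0.20)/2 = 0.1, v̄ = (0.00+0.58)/2 = 0.29 → q = 2.7×0.1×0.29 = 0.07830 m³/s
Panel 2-3: Δb = 7.8 m, d̄ = (0.20+0.27)/2 = 0.235, v̄ = (0.58+0.61)/2 = 0.595 → q = 7.8×0.235×0.595 = 1.091 m³/s
Panel 3-4: Δb = 2.1 m, d̄ = (0.27+0.00)/2 = 0.135, v̄ = (0.61+0.00)/2 = 0.305 → q = 2.1×0.135×0.305 = 0.08647 m³/s
Q = Σ q = 1.255 m³/s

1.26 m³/s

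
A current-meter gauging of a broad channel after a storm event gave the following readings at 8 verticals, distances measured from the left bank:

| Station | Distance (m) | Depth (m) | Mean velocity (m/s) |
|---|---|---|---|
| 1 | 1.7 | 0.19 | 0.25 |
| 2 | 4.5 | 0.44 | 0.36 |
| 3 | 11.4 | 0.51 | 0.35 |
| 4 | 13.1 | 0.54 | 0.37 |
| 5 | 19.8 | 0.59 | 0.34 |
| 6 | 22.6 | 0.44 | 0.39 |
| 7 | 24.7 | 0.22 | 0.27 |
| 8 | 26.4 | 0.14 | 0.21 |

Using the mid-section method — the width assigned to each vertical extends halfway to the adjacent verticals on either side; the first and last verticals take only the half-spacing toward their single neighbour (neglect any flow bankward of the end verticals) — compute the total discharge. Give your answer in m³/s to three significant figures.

3.95 m³/s

w_1 = (4.5 − 1.7)/2 = 1.4 m; q_1 = 0.25 × 0.19 × 1.4 = 0.06650 m³/s
w_2 = (11.4 − 1.7)/2 = 4.85 m; q_2 = 0.36 × 0.44 × 4.85 = 0.7682 m³/s
w_3 = (13.1 − 4.5)/2 = 4.3 m; q_3 = 0.35 × 0.51 × 4.3 = 0.7676 m³/s
w_4 = (19.8 − 11.4)/2 = 4.2 m; q_4 = 0.37 × 0.54 × 4.2 = 0.8392 m³/s
w_5 = (22.6 − 13.1)/2 = 4.75 m; q_5 = 0.34 × 0.59 × 4.75 = 0.9529 m³/s
w_6 = (24.7 − 19.8)/2 = 2.45 m; q_6 = 0.39 × 0.44 × 2.45 = 0.4204 m³/s
w_7 = (26.4 − 22.6)/2 = 1.9 m; q_7 = 0.27 × 0.22 × 1.9 = 0.1129 m³/s
w_8 = (26.4 − 24.7)/2 = 0.85 m; q_8 = 0.21 × 0.14 × 0.85 = 0.02499 m³/s
Q = Σ qᵢ = 3.953 m³/s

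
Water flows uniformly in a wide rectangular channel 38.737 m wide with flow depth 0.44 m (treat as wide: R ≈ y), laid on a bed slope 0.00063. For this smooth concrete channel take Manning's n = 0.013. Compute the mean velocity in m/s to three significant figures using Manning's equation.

A = b·y = 38.737 × 0.44 = 17.04 m²
Wide channel: R ≈ y = 0.44 m
Q = (1/n)·A·R^(2/3)·S^(1/2) = (1/0.013) × 17.04 × 0.4400^(2/3) × 0.00063^(1/2) = 19.04 m³/s
V = Q/A = 19.04/17.04 = 1.117 m/s

1.12 m/s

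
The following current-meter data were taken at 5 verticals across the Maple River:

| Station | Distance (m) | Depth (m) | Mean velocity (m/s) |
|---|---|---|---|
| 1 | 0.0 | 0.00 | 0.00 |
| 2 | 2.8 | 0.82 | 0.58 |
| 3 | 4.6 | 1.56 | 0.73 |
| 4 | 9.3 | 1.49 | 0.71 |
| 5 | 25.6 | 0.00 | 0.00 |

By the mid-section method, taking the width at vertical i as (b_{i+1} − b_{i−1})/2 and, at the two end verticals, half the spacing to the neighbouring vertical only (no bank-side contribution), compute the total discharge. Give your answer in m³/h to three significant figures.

57300 m³/h

w_2 = (4.6 − 0.0)/2 = 2.3 m; q_2 = 0.58 × 0.82 × 2.3 = 1.094 m³/s
w_3 = (9.3 − 2.8)/2 = 3.25 m; q_3 = 0.73 × 1.56 × 3.25 = 3.701 m³/s
w_4 = (25.6 − 4.6)/2 = 10.5 m; q_4 = 0.71 × 1.49 × 10.5 = 11.11 m³/s
Stations 1, 5 contribute zero (depth or velocity is 0).
Q = Σ qᵢ = 15.90 m³/s
= 15.90 × 3600 = 57250 m³/h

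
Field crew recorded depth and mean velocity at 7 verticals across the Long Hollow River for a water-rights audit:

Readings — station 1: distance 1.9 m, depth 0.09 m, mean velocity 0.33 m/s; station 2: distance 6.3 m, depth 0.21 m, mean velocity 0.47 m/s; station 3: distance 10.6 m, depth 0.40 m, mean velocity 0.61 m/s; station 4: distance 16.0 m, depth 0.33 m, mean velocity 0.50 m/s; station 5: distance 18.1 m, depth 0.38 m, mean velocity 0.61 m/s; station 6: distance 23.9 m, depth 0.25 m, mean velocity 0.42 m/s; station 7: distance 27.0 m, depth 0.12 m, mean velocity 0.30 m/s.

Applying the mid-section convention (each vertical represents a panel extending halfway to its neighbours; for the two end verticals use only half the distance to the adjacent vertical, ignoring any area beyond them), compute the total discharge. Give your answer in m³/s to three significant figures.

3.74 m³/s

w_1 = (6.3 − 1.9)/2 = 2.2 m; q_1 = 0.33 × 0.09 × 2.2 = 0.06534 m³/s
w_2 = (10.6 − 1.9)/2 = 4.35 m; q_2 = 0.47 × 0.21 × 4.35 = 0.4293 m³/s
w_3 = (16.0 − 6.3)/2 = 4.85 m; q_3 = 0.61 × 0.40 × 4.85 = 1.183 m³/s
w_4 = (18.1 − 10.6)/2 = 3.75 m; q_4 = 0.50 × 0.33 × 3.75 = 0.6188 m³/s
w_5 = (23.9 − 16.0)/2 = 3.95 m; q_5 = 0.61 × 0.38 × 3.95 = 0.9156 m³/s
w_6 = (27.0 − 18.1)/2 = 4.45 m; q_6 = 0.42 × 0.25 × 4.45 = 0.4673 m³/s
w_7 = (27.0 − 23.9)/2 = 1.55 m; q_7 = 0.30 × 0.12 × 1.55 = 0.05580 m³/s
Q = Σ qᵢ = 3.735 m³/s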